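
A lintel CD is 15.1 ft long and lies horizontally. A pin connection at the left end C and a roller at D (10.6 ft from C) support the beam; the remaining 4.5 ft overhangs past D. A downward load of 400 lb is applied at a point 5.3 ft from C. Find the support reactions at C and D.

Moments about C: D_y·10.6 − 400·5.3 = 0 → D_y = 2120/10.6 = 200.0 lb.
ΣF_y = 0: C_y + 200 − 400 = 0 → C_y = 200.0 lb.
ΣF_x = 0: no horizontal applied forces, so C_x = 0.

C_x = 0, C_y = 200.0 lb, D_y = 200.0 lb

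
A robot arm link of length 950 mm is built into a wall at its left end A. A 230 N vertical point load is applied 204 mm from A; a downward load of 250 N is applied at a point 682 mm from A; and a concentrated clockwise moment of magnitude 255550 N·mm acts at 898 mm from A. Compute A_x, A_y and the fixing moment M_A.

A_x = 0, A_y = 480.0 N, M_A = 473000 N·mm

ΣF_x = 0: A_x = 0.
ΣF_y = 0: A_y − 230 − 250 = 0 → A_y = 480.0 N.
ΣM about A: M_A − 230·204 − 250·682 − 255550 = 0 → M_A = 473000 N·mm.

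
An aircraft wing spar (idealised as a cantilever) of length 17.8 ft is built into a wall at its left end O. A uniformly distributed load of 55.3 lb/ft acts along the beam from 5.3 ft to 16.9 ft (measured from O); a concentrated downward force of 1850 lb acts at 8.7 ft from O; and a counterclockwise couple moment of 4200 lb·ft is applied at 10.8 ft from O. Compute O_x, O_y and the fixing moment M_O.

O_x = 0, O_y = 2491 lb, M_O = 19020 lb·ft

Resultant of the distributed load: 55.3 × 11.6 = 641.48 lb at 11.1 ft from O.
ΣF_x = 0: O_x = 0.
ΣF_y = 0: O_y − 55.3·11.6 − 1850 = 0 → O_y = 2491 lb.
ΣM about O: M_O − (55.3·11.6)·11.1 − 1850·8.7 + 4200 = 0 → M_O = 19020 lb·ft.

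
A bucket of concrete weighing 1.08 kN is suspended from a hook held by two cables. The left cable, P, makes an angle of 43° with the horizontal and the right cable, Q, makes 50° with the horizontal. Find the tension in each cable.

T_P = 0.6952 kN, T_Q = 0.7909 kN

ΣF_x = 0: −T_P·cos43° + T_Q·cos50° = 0 → T_Q = 1.13778·T_P.
ΣF_y = 0: T_P·sin43° + T_Q·sin50° = 1.08.
Substitute: T_P·(0.681998 + 1.13778·0.766044) = 1.08 → T_P = 0.695165 ≈ 0.6952 kN.
Then T_Q = 1.13778 × 0.695165 = 0.7909 kN.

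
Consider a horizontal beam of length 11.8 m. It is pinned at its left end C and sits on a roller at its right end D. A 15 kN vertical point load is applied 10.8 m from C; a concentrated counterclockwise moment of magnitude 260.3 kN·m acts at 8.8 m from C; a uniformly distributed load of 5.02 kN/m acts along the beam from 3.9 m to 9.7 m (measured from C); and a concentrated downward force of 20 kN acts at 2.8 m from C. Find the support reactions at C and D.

C_x = 0, C_y = 50.92 kN, D_y = 13.19 kN

Resultant of the distributed load: 5.02 × 5.8 = 29.116 kN at 6.8 m from C.
Taking moments about C: D_y·11.8 − 15·10.8 + 260.3 − (5.02·5.8)·6.8 − 20·2.8 = 0 → D_y = 155.6888/11.8 = 13.194 ≈ 13.19 kN.
ΣF_y = 0: C_y + 13.194 − 15 − 5.02·5.8 − 20 = 0 → C_y = 50.92 kN.
ΣF_x = 0: no horizontal applied forces, so C_x = 0.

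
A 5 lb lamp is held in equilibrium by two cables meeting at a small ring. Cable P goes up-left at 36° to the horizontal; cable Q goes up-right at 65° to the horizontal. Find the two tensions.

ΣF_x = 0: −T_P·cos36° + T_Q·cos65° = 0 → T_Q = 1.9143·T_P.
ΣF_y = 0: T_P·sin36° + T_Q·sin65° = 5.
Substitute: T_P·(0.587785 + 1.9143·0.906308) = 5 → T_P = 2.15264 ≈ 2.153 lb.
Then T_Q = 1.9143 × 2.15264 = 4.121 lb.

T_P = 2.153 lb, T_Q = 4.121 lb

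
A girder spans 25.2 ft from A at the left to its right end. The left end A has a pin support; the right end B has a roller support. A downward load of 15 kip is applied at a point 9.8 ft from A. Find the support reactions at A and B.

Moments about A: B_y·25.2 − 15·9.8 = 0 → B_y = 147/25.2 = 5.83333 ≈ 5.833 kip.
ΣF_y = 0: A_y + 5.83333 − 15 = 0 → A_y = 9.167 kip.
ΣF_x = 0: no horizontal applied forces, so A_x = 0.

A_x = 0, A_y = 9.167 kip, B_y = 5.833 kip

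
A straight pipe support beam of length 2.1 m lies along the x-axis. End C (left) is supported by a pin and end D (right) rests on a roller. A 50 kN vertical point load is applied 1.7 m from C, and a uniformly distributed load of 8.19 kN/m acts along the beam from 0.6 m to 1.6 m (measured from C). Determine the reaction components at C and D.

Resultant of the distributed load: 8.19 × 1 = 8.19 kN at 1.1 m from C.
Moments about C: D_y·2.1 − 50·1.7 − (8.19·1)·1.1 = 0 → D_y = 94.009/2.1 = 44.7662 ≈ 44.77 kN.
ΣF_y = 0: C_y + 44.7662 − 50 − 8.19·1 = 0 → C_y = 13.42 kN.
ΣF_x = 0: no horizontal applied forces, so C_x = 0.

C_x = 0, C_y = 13.42 kN, D_y = 44.77 kN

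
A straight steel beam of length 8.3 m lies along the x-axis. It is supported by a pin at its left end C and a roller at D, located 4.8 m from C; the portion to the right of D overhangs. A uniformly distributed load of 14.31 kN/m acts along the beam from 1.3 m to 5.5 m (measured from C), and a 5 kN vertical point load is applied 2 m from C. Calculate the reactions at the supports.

Resultant of the distributed load: 14.31 × 4.2 = 60.102 kN at 3.4 m from C.
Moments about C: D_y·4.8 − (14.31·4.2)·3.4 − 5·2 = 0 → D_y = 214.3468/4.8 = 44.6556 ≈ 44.66 kN.
ΣF_y = 0: C_y + 44.6556 − 14.31·4.2 − 5 = 0 → C_y = 20.45 kN.
ΣF_x = 0: no horizontal applied forces, so C_x = 0.

C_x = 0, C_y = 20.45 kN, D_y = 44.66 kN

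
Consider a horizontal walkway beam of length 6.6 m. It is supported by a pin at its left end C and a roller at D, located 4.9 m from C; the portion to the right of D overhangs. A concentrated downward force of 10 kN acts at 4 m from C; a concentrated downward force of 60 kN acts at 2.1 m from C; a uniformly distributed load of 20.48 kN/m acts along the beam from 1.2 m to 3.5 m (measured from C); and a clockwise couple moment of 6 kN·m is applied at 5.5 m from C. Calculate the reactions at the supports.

Resultant of the distributed load: 20.48 × 2.3 = 47.104 kN at 2.35 m from C.
Taking moments about C: D_y·4.9 − 10·4 − 60·2.1 − (20.48·2.3)·2.35 − 6 = 0 → D_y = 282.6944/4.9 = 57.6927 ≈ 57.69 kN.
ΣF_y = 0: C_y + 57.6927 − 10 − 60 − 20.48·2.3 = 0 → C_y = 59.41 kN.
ΣF_x = 0: no horizontal applied forces, so C_x = 0.

C_x = 0, C_y = 59.41 kN, D_y = 57.69 kN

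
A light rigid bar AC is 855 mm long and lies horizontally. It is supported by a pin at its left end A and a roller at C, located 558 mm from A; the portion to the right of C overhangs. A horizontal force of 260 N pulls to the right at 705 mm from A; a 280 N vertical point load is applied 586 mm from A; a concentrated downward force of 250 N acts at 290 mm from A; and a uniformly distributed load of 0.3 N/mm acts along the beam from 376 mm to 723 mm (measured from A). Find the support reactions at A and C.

A_x = -260.0 N, A_y = 107.6 N, C_y = 526.5 N

Resultant of the distributed load: 0.3 × 347 = 104.1 N at 549.5 mm from A.
Taking moments about A: C_y·558 − 280·586 − 250·290 − (0.3·347)·549.5 = 0 → C_y = 293782.95/558 = 526.493 ≈ 526.5 N.
ΣF_y = 0: A_y + 526.493 − 280 − 250 − 0.3·347 = 0 → A_y = 107.6 N.
ΣF_x = 0: A_x + 260 = 0 → A_x = -260.0 N.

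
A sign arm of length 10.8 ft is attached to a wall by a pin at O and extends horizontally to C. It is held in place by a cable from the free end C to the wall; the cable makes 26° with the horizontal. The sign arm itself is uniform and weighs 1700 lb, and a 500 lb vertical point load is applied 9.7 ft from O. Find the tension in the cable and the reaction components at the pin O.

T = 2963 lb, O_x = 2663 lb, O_y = 900.9 lb

ΣM about O: T·sin26°·10.8 − 1700·5.4 − 500·9.7 = 0 → T = 14030/(10.8·0.438371) = 2963.41 ≈ 2963 lb.
ΣF_x = 0: O_x − T·cos26° = 0 → O_x = 2963.41 × 0.898794 = 2663 lb.
ΣF_y = 0: O_y + T·sin26° − 1700 − 500 = 0 → O_y = 2200 − 2963.41 × 0.438371 = 900.9 lb.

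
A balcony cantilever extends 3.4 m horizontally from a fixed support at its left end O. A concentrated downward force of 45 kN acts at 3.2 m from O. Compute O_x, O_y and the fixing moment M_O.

ΣF_x = 0: O_x = 0.
ΣF_y = 0: O_y − 45 = 0 → O_y = 45.00 kN.
ΣM about O: M_O − 45·3.2 = 0 → M_O = 144.0 kN·m.

O_x = 0, O_y = 45.00 kN, M_O = 144.0 kN·m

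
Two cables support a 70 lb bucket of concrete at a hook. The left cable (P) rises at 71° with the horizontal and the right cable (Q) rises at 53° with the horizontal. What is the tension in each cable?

T_P = 50.81 lb, T_Q = 27.49 lb

ΣF_x = 0: −T_P·cos71° + T_Q·cos53° = 0 → T_Q = 0.540977·T_P.
ΣF_y = 0: T_P·sin71° + T_Q·sin53° = 70.
Substitute: T_P·(0.945519 + 0.540977·0.798636) = 70 → T_P = 50.8144 ≈ 50.81 lb.
Then T_Q = 0.540977 × 50.8144 = 27.49 lb.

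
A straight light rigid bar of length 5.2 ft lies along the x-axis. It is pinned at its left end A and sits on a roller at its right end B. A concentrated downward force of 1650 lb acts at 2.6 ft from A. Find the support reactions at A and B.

Taking moments about A: B_y·5.2 − 1650·2.6 = 0 → B_y = 4290/5.2 = 825.0 lb.
ΣF_y = 0: A_y + 825 − 1650 = 0 → A_y = 825.0 lb.
ΣF_x = 0: no horizontal applied forces, so A_x = 0.

A_x = 0, A_y = 825.0 lb, B_y = 825.0 lb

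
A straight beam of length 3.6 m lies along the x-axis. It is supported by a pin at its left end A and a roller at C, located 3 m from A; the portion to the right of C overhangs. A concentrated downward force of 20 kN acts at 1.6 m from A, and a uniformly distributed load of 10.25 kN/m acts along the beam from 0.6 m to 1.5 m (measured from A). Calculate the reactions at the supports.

Resultant of the distributed load: 10.25 × 0.9 = 9.225 kN at 1.05 m from A.
Moments about A: C_y·3 − 20·1.6 − (10.25·0.9)·1.05 = 0 → C_y = 41.68625/3 = 13.8954 ≈ 13.90 kN.
ΣF_y = 0: A_y + 13.8954 − 20 − 10.25·0.9 = 0 → A_y = 15.33 kN.
ΣF_x = 0: no horizontal applied forces, so A_x = 0.

A_x = 0, A_y = 15.33 kN, C_y = 13.90 kN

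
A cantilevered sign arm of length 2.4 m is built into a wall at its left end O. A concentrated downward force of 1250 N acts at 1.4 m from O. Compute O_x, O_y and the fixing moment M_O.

ΣF_x = 0: O_x = 0.
ΣF_y = 0: O_y − 1250 = 0 → O_y = 1250 N.
ΣM about O: M_O − 1250·1.4 = 0 → M_O = 1750 N·m.

O_x = 0, O_y = 1250 N, M_O = 1750 N·m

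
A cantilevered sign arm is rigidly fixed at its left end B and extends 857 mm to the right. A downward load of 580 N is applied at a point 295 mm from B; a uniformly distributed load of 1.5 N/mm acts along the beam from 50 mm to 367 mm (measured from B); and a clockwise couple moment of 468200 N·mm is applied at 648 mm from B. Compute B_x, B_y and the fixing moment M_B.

B_x = 0, B_y = 1056 N, M_B = 738400 N·mm

Resultant of the distributed load: 1.5 × 317 = 475.5 N at 208.5 mm from B.
ΣF_x = 0: B_x = 0.
ΣF_y = 0: B_y − 580 − 1.5·317 = 0 → B_y = 1056 N.
ΣM about B: M_B − 580·295 − (1.5·317)·208.5 − 468200 = 0 → M_B = 738400 N·mm.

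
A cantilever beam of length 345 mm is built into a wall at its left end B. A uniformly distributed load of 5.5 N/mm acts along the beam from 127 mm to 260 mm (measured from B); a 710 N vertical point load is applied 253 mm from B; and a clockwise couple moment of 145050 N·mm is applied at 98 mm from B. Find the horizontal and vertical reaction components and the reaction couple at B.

Resultant of the distributed load: 5.5 × 133 = 731.5 N at 193.5 mm from B.
ΣF_x = 0: B_x = 0.
ΣF_y = 0: B_y − 5.5·133 − 710 = 0 → B_y = 1442 N.
ΣM about B: M_B − (5.5·133)·193.5 − 710·253 − 145050 = 0 → M_B = 466200 N·mm.

B_x = 0, B_y = 1442 N, M_B = 466200 N·mm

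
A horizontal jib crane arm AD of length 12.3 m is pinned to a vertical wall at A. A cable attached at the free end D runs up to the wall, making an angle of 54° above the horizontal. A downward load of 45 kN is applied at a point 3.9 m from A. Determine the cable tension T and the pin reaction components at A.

T = 17.64 kN, A_x = 10.37 kN, A_y = 30.73 kN

ΣM about A: T·sin54°·12.3 − 45·3.9 = 0 → T = 175.5/(12.3·0.809017) = 17.6366 ≈ 17.64 kN.
ΣF_x = 0: A_x − T·cos54° = 0 → A_x = 17.6366 × 0.587785 = 10.37 kN.
ΣF_y = 0: A_y + T·sin54° − 45 = 0 → A_y = 45 − 17.6366 × 0.809017 = 30.73 kN.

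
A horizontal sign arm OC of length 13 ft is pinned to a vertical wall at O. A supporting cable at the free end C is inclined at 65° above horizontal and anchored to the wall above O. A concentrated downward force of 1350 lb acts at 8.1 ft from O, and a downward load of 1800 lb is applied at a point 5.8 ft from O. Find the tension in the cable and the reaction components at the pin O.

T = 1814 lb, O_x = 766.7 lb, O_y = 1506 lb

ΣM about O: T·sin65°·13 − 1350·8.1 − 1800·5.8 = 0 → T = 21375/(13·0.906308) = 1814.21 ≈ 1814 lb.
ΣF_x = 0: O_x − T·cos65° = 0 → O_x = 1814.21 × 0.422618 = 766.7 lb.
ΣF_y = 0: O_y + T·sin65° − 1350 − 1800 = 0 → O_y = 3150 − 1814.21 × 0.906308 = 1506 lb.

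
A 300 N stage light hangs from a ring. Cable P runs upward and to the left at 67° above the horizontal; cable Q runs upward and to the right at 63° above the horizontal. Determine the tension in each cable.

ΣF_x = 0: −T_P·cos67° + T_Q·cos63° = 0 → T_Q = 0.860659·T_P.
ΣF_y = 0: T_P·sin67° + T_Q·sin63° = 300.
Substitute: T_P·(0.920505 + 0.860659·0.891007) = 300 → T_P = 177.793 ≈ 177.8 N.
Then T_Q = 0.860659 × 177.793 = 153.0 N.

T_P = 177.8 N, T_Q = 153.0 N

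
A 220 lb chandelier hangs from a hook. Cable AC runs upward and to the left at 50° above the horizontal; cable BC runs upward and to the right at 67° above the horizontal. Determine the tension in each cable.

T_AC = 96.48 lb, T_BC = 158.7 lb

ΣF_x = 0: −T_AC·cos50° + T_BC·cos67° = 0 → T_BC = 1.64509·T_AC.
ΣF_y = 0: T_AC·sin50° + T_BC·sin67° = 220.
Substitute: T_AC·(0.766044 + 1.64509·0.920505) = 220 → T_AC = 96.4761 ≈ 96.48 lb.
Then T_BC = 1.64509 × 96.4761 = 158.7 lb.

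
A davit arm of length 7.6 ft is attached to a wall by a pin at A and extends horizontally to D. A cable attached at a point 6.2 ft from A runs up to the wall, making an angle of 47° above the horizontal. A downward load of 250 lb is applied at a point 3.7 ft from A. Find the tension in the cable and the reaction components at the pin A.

T = 204.0 lb, A_x = 139.1 lb, A_y = 100.8 lb

ΣM about A: T·sin47°·6.2 − 250·3.7 = 0 → T = 925/(6.2·0.731354) = 203.996 ≈ 204.0 lb.
ΣF_x = 0: A_x − T·cos47° = 0 → A_x = 203.996 × 0.681998 = 139.1 lb.
ΣF_y = 0: A_y + T·sin47° − 250 = 0 → A_y = 250 − 203.996 × 0.731354 = 100.8 lb.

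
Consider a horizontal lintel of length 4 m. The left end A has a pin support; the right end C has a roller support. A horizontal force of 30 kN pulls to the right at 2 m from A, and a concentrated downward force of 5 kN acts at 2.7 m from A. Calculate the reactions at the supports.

A_x = -30.00 kN, A_y = 1.625 kN, C_y = 3.375 kN

Moments about A: C_y·4 − 5·2.7 = 0 → C_y = 13.5/4 = 3.375 kN.
ΣF_y = 0: A_y + 3.375 − 5 = 0 → A_y = 1.625 kN.
ΣF_x = 0: A_x + 30 = 0 → A_x = -30.00 kN.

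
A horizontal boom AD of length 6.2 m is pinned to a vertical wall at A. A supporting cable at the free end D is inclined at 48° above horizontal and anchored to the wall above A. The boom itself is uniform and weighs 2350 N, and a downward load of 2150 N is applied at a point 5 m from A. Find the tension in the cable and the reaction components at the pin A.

ΣM about A: T·sin48°·6.2 − 2350·3.1 − 2150·5 = 0 → T = 18035/(6.2·0.743145) = 3914.27 ≈ 3914 N.
ΣF_x = 0: A_x − T·cos48° = 0 → A_x = 3914.27 × 0.669131 = 2619 N.
ΣF_y = 0: A_y + T·sin48° − 2350 − 2150 = 0 → A_y = 4500 − 3914.27 × 0.743145 = 1591 N.

T = 3914 N, A_x = 2619 N, A_y = 1591 N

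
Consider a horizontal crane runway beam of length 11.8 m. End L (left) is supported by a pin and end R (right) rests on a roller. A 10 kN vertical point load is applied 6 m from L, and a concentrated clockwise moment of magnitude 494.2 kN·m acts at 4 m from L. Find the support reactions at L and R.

L_x = 0, L_y = -36.97 kN, R_y = 46.97 kN

Moments about L: R_y·11.8 − 10·6 − 494.2 = 0 → R_y = 554.2/11.8 = 46.9661 ≈ 46.97 kN.
ΣF_y = 0: L_y + 46.9661 − 10 = 0 → L_y = -36.97 kN.
ΣF_x = 0: no horizontal applied forces, so L_x = 0.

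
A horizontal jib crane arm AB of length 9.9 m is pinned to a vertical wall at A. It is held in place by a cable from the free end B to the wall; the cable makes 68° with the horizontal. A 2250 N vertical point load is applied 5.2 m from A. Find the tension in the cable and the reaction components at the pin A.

ΣM about A: T·sin68°·9.9 − 2250·5.2 = 0 → T = 11700/(9.9·0.927184) = 1274.63 ≈ 1275 N.
ΣF_x = 0: A_x − T·cos68° = 0 → A_x = 1274.63 × 0.374607 = 477.5 N.
ΣF_y = 0: A_y + T·sin68° − 2250 = 0 → A_y = 2250 − 1274.63 × 0.927184 = 1068 N.

T = 1275 N, A_x = 477.5 N, A_y = 1068 N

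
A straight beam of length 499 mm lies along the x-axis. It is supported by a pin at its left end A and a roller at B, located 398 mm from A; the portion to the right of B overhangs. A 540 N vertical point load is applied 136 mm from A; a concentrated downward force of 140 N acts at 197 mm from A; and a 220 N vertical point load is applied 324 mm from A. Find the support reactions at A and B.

A_x = 0, A_y = 467.1 N, B_y = 432.9 N

Moments about A: B_y·398 − 540·136 − 140·197 − 220·324 = 0 → B_y = 172300/398 = 432.915 ≈ 432.9 N.
ΣF_y = 0: A_y + 432.915 − 540 − 140 − 220 = 0 → A_y = 467.1 N.
ΣF_x = 0: no horizontal applied forces, so A_x = 0.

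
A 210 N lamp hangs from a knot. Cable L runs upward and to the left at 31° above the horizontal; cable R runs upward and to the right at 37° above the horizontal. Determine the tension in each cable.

ΣF_x = 0: −T_L·cos31° + T_R·cos37° = 0 → T_R = 1.07329·T_L.
ΣF_y = 0: T_L·sin31° + T_R·sin37° = 210.
Substitute: T_L·(0.515038 + 1.07329·0.601815) = 210 → T_L = 180.885 ≈ 180.9 N.
Then T_R = 1.07329 × 180.885 = 194.1 N.

T_L = 180.9 N, T_R = 194.1 N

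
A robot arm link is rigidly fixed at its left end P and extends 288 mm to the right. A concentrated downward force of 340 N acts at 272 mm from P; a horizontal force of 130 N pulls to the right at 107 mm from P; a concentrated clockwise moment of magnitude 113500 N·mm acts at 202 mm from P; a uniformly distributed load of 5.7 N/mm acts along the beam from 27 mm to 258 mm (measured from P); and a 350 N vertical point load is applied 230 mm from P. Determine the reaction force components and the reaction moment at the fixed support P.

P_x = -130.0 N, P_y = 2007 N, M_P = 474100 N·mm

Resultant of the distributed load: 5.7 × 231 = 1316.7 N at 142.5 mm from P.
ΣF_x = 0: P_x + 130 = 0 → P_x = -130.0 N.
ΣF_y = 0: P_y − 340 − 5.7·231 − 350 = 0 → P_y = 2007 N.
ΣM about P: M_P − 340·272 − 113500 − (5.7·231)·142.5 − 350·230 = 0 → M_P = 474100 N·mm.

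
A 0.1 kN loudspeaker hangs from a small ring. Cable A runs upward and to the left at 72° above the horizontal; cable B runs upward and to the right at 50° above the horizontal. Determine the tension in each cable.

T_A = 0.07580 kN, T_B = 0.03644 kN

ΣF_x = 0: −T_A·cos72° + T_B·cos50° = 0 → T_B = 0.480745·T_A.
ΣF_y = 0: T_A·sin72° + T_B·sin50° = 0.1.
Substitute: T_A·(0.951057 + 0.480745·0.766044) = 0.1 → T_A = 0.0757961 ≈ 0.07580 kN.
Then T_B = 0.480745 × 0.0757961 = 0.03644 kN.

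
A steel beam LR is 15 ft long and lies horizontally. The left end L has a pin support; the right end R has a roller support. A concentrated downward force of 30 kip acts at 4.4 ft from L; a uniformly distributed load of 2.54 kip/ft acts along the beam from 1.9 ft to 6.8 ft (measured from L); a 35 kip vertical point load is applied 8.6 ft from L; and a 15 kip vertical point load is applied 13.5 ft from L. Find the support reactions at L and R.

Resultant of the distributed load: 2.54 × 4.9 = 12.446 kip at 4.35 ft from L.
ΣM about L: R_y·15 − 30·4.4 − (2.54·4.9)·4.35 − 35·8.6 − 15·13.5 = 0 → R_y = 689.6401/15 = 45.976 ≈ 45.98 kip.
ΣF_y = 0: L_y + 45.976 − 30 − 2.54·4.9 − 35 − 15 = 0 → L_y = 46.47 kip.
ΣF_x = 0: no horizontal applied forces, so L_x = 0.

L_x = 0, L_y = 46.47 kip, R_y = 45.98 kip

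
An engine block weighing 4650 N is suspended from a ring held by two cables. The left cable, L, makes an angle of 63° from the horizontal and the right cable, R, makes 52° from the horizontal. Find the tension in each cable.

ΣF_x = 0: −T_L·cos63° + T_R·cos52° = 0 → T_R = 0.737403·T_L.
ΣF_y = 0: T_L·sin63° + T_R·sin52° = 4650.
Substitute: T_L·(0.891007 + 0.737403·0.788011) = 4650 → T_L = 3158.78 ≈ 3159 N.
Then T_R = 0.737403 × 3158.78 = 2329 N.

T_L = 3159 N, T_R = 2329 N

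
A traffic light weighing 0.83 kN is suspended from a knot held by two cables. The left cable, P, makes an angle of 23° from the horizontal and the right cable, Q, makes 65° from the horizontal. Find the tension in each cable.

T_P = 0.3510 kN, T_Q = 0.7645 kN

ΣF_x = 0: −T_P·cos23° + T_Q·cos65° = 0 → T_Q = 2.1781·T_P.
ΣF_y = 0: T_P·sin23° + T_Q·sin65° = 0.83.
Substitute: T_P·(0.390731 + 2.1781·0.906308) = 0.83 → T_P = 0.350987 ≈ 0.3510 kN.
Then T_Q = 2.1781 × 0.350987 = 0.7645 kN.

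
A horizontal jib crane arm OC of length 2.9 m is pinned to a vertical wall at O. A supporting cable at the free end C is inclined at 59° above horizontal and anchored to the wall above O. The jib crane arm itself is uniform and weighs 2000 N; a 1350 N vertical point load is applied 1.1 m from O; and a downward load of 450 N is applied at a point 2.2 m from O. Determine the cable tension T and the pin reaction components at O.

T = 2162 N, O_x = 1114 N, O_y = 1947 N

ΣM about O: T·sin59°·2.9 − 2000·1.45 − 1350·1.1 − 450·2.2 = 0 → T = 5375/(2.9·0.857167) = 2162.3 ≈ 2162 N.
ΣF_x = 0: O_x − T·cos59° = 0 → O_x = 2162.3 × 0.515038 = 1114 N.
ΣF_y = 0: O_y + T·sin59° − 2000 − 1350 − 450 = 0 → O_y = 3800 − 2162.3 × 0.857167 = 1947 N.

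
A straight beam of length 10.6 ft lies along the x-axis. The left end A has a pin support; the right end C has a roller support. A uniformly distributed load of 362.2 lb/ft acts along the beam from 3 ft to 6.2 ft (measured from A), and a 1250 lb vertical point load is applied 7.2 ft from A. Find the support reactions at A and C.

A_x = 0, A_y = 1057 lb, C_y = 1352 lb

Resultant of the distributed load: 362.2 × 3.2 = 1159.04 lb at 4.6 ft from A.
Taking moments about A: C_y·10.6 − (362.2·3.2)·4.6 − 1250·7.2 = 0 → C_y = 14331.584/10.6 = 1352.04 ≈ 1352 lb.
ΣF_y = 0: A_y + 1352.04 − 362.2·3.2 − 1250 = 0 → A_y = 1057 lb.
ΣF_x = 0: no horizontal applied forces, so A_x = 0.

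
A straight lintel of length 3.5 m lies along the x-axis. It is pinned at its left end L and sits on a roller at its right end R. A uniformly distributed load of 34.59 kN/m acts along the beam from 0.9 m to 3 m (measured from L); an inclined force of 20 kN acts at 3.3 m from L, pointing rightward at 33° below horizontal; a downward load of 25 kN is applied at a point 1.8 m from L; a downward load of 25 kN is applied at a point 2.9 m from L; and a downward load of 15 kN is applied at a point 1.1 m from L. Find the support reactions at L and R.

L_x = -16.77 kN, L_y = 59.51 kN, R_y = 89.03 kN

Resultant of the distributed load: 34.59 × 2.1 = 72.639 kN at 1.95 m from L.
Taking moments about L: R_y·3.5 − (34.59·2.1)·1.95 − 20·sin33°·3.3 − 25·1.8 − 25·2.9 − 15·1.1 = 0 → R_y = 311.592/3.5 = 89.0263 ≈ 89.03 kN.
ΣF_y = 0: L_y + 89.0263 − 34.59·2.1 − 20·sin33° − 25 − 25 − 15 = 0 → L_y = 59.51 kN.
ΣF_x = 0: L_x + 20·cos33° = 0 → L_x = -16.77 kN.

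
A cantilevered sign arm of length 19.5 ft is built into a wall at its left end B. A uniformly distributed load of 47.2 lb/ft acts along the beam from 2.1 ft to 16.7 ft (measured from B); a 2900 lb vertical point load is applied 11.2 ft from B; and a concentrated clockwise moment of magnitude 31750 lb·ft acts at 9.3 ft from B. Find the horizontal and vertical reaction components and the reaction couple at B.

Resultant of the distributed load: 47.2 × 14.6 = 689.12 lb at 9.4 ft from B.
ΣF_x = 0: B_x = 0.
ΣF_y = 0: B_y − 47.2·14.6 − 2900 = 0 → B_y = 3589 lb.
ΣM about B: M_B − (47.2·14.6)·9.4 − 2900·11.2 − 31750 = 0 → M_B = 70710 lb·ft.

B_x = 0, B_y = 3589 lb, M_B = 70710 lb·ft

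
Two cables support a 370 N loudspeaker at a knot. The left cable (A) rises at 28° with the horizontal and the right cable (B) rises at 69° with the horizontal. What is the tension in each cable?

T_A = 133.6 N, T_B = 329.1 N

ΣF_x = 0: −T_A·cos28° + T_B·cos69° = 0 → T_B = 2.4638·T_A.
ΣF_y = 0: T_A·sin28° + T_B·sin69° = 370.
Substitute: T_A·(0.469472 + 2.4638·0.93358) = 370 → T_A = 133.592 ≈ 133.6 N.
Then T_B = 2.4638 × 133.592 = 329.1 N.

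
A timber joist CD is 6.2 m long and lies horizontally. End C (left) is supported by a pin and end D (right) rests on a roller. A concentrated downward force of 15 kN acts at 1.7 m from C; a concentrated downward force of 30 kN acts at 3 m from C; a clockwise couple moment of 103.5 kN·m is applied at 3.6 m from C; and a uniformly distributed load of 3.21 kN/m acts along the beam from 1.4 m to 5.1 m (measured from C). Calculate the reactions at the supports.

C_x = 0, C_y = 15.33 kN, D_y = 41.55 kN

Resultant of the distributed load: 3.21 × 3.7 = 11.877 kN at 3.25 m from C.
ΣM about C: D_y·6.2 − 15·1.7 − 30·3 − 103.5 − (3.21·3.7)·3.25 = 0 → D_y = 257.60025/6.2 = 41.5484 ≈ 41.55 kN.
ΣF_y = 0: C_y + 41.5484 − 15 − 30 − 3.21·3.7 = 0 → C_y = 15.33 kN.
ΣF_x = 0: no horizontal applied forces, so C_x = 0.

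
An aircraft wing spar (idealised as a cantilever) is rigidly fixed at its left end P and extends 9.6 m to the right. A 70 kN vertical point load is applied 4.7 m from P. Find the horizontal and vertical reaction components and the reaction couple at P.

ΣF_x = 0: P_x = 0.
ΣF_y = 0: P_y − 70 = 0 → P_y = 70.00 kN.
ΣM about P: M_P − 70·4.7 = 0 → M_P = 329.0 kN·m.

P_x = 0, P_y = 70.00 kN, M_P = 329.0 kN·m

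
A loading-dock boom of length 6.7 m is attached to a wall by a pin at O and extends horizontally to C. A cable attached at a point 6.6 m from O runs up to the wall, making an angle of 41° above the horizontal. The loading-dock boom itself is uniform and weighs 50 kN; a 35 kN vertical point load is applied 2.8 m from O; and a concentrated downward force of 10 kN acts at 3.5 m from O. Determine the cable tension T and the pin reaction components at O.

ΣM about O: T·sin41°·6.6 − 50·3.35 − 35·2.8 − 10·3.5 = 0 → T = 300.5/(6.6·0.656059) = 69.3997 ≈ 69.40 kN.
ΣF_x = 0: O_x − T·cos41° = 0 → O_x = 69.3997 × 0.75471 = 52.38 kN.
ΣF_y = 0: O_y + T·sin41° − 50 − 35 − 10 = 0 → O_y = 95 − 69.3997 × 0.656059 = 49.47 kN.

T = 69.40 kN, O_x = 52.38 kN, O_y = 49.47 kN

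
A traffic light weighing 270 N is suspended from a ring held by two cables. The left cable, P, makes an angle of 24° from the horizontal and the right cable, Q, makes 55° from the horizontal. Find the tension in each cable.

ΣF_x = 0: −T_P·cos24° + T_Q·cos55° = 0 → T_Q = 1.59272·T_P.
ΣF_y = 0: T_P·sin24° + T_Q·sin55° = 270.
Substitute: T_P·(0.406737 + 1.59272·0.819152) = 270 → T_P = 157.764 ≈ 157.8 N.
Then T_Q = 1.59272 × 157.764 = 251.3 N.

T_P = 157.8 N, T_Q = 251.3 N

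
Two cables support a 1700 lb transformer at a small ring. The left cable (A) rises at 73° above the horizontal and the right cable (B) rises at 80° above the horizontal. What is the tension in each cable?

T_A = 650.2 lb, T_B = 1095 lb

ΣF_x = 0: −T_A·cos73° + T_B·cos80° = 0 → T_B = 1.6837·T_A.
ΣF_y = 0: T_A·sin73° + T_B·sin80° = 1700.
Substitute: T_A·(0.956305 + 1.6837·0.984808) = 1700 → T_A = 650.238 ≈ 650.2 lb.
Then T_B = 1.6837 × 650.238 = 1095 lb.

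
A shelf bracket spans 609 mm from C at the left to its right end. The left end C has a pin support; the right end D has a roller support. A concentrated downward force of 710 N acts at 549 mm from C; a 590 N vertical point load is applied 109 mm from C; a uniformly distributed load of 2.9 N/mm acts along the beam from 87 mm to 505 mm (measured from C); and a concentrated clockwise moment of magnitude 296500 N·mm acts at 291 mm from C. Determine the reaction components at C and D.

Resultant of the distributed load: 2.9 × 418 = 1212.2 N at 296 mm from C.
ΣM about C: D_y·609 − 710·549 − 590·109 − (2.9·418)·296 − 296500 = 0 → D_y = 1109411.2/609 = 1821.69 ≈ 1822 N.
ΣF_y = 0: C_y + 1821.69 − 710 − 590 − 2.9·418 = 0 → C_y = 690.5 N.
ΣF_x = 0: no horizontal applied forces, so C_x = 0.

C_x = 0, C_y = 690.5 N, D_y = 1822 N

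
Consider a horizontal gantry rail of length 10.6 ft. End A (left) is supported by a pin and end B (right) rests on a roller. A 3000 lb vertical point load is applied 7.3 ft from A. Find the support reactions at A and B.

ΣM about A: B_y·10.6 − 3000·7.3 = 0 → B_y = 21900/10.6 = 2066.04 ≈ 2066 lb.
ΣF_y = 0: A_y + 2066.04 − 3000 = 0 → A_y = 934.0 lb.
ΣF_x = 0: no horizontal applied forces, so A_x = 0.

A_x = 0, A_y = 934.0 lb, B_y = 2066 lb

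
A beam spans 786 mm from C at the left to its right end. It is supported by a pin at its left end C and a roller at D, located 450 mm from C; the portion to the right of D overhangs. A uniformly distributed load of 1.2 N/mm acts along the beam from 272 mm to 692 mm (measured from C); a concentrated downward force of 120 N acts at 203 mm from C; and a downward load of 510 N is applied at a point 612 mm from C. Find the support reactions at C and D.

Resultant of the distributed load: 1.2 × 420 = 504 N at 482 mm from C.
ΣM about C: D_y·450 − (1.2·420)·482 − 120·203 − 510·612 = 0 → D_y = 579408/450 = 1287.57 ≈ 1288 N.
ΣF_y = 0: C_y + 1287.57 − 1.2·420 − 120 − 510 = 0 → C_y = -153.6 N.
ΣF_x = 0: no horizontal applied forces, so C_x = 0.

C_x = 0, C_y = -153.6 N, D_y = 1288 N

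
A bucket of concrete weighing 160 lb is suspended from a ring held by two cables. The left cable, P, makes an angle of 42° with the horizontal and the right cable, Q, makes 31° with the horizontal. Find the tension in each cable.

ΣF_x = 0: −T_P·cos42° + T_Q·cos31° = 0 → T_Q = 0.866978·T_P.
ΣF_y = 0: T_P·sin42° + T_Q·sin31° = 160.
Substitute: T_P·(0.669131 + 0.866978·0.515038) = 160 → T_P = 143.413 ≈ 143.4 lb.
Then T_Q = 0.866978 × 143.413 = 124.3 lb.

T_P = 143.4 lb, T_Q = 124.3 lb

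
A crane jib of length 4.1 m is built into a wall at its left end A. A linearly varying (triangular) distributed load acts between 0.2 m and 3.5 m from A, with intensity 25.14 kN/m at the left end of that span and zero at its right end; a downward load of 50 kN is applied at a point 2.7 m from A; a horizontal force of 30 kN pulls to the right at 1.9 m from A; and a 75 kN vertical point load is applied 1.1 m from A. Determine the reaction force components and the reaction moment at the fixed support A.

Resultant of the triangular load: ½ × 25.14 × 3.3 = 41.481 kN, acting at 1.3 m from A (one-third of the span from the peak).
ΣF_x = 0: A_x + 30 = 0 → A_x = -30.00 kN.
ΣF_y = 0: A_y − ½·25.14·3.3 − 50 − 75 = 0 → A_y = 166.5 kN.
ΣM about A: M_A − (½·25.14·3.3)·1.3 − 50·2.7 − 75·1.1 = 0 → M_A = 271.4 kN·m.

A_x = -30.00 kN, A_y = 166.5 kN, M_A = 271.4 kN·m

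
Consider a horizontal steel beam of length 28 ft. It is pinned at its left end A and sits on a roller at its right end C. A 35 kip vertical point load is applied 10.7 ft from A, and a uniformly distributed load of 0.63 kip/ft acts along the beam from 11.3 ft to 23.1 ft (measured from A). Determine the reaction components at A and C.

A_x = 0, A_y = 24.49 kip, C_y = 17.94 kip

Resultant of the distributed load: 0.63 × 11.8 = 7.434 kip at 17.2 ft from A.
Taking moments about A: C_y·28 − 35·10.7 − (0.63·11.8)·17.2 = 0 → C_y = 502.3648/28 = 17.9416 ≈ 17.94 kip.
ΣF_y = 0: A_y + 17.9416 − 35 − 0.63·11.8 = 0 → A_y = 24.49 kip.
ΣF_x = 0: no horizontal applied forces, so A_x = 0.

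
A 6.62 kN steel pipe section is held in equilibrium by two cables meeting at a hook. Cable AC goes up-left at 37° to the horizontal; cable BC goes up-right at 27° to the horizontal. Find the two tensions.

T_AC = 6.563 kN, T_BC = 5.882 kN

ΣF_x = 0: −T_AC·cos37° + T_BC·cos27° = 0 → T_BC = 0.89633·T_AC.
ΣF_y = 0: T_AC·sin37° + T_BC·sin27° = 6.62.
Substitute: T_AC·(0.601815 + 0.89633·0.45399) = 6.62 → T_AC = 6.56264 ≈ 6.563 kN.
Then T_BC = 0.89633 × 6.56264 = 5.882 kN.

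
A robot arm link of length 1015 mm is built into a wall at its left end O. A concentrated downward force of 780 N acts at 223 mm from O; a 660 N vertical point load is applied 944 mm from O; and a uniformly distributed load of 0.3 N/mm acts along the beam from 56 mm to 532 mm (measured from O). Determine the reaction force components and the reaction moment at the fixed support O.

O_x = 0, O_y = 1583 N, M_O = 839000 N·mm

Resultant of the distributed load: 0.3 × 476 = 142.8 N at 294 mm from O.
ΣF_x = 0: O_x = 0.
ΣF_y = 0: O_y − 780 − 660 − 0.3·476 = 0 → O_y = 1583 N.
ΣM about O: M_O − 780·223 − 660·944 − (0.3·476)·294 = 0 → M_O = 839000 N·mm.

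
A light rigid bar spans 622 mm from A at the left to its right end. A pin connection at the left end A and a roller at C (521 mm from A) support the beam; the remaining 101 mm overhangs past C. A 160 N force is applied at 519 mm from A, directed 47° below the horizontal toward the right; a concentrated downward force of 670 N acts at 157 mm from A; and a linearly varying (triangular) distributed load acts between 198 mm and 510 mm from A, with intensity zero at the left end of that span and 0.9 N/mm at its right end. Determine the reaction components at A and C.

Resultant of the triangular load: ½ × 0.9 × 312 = 140.4 N, acting at 406 mm from A (one-third of the span from the peak).
Taking moments about A: C_y·521 − 160·sin47°·519 − 670·157 − (½·0.9·312)·406 = 0 → C_y = 222924/521 = 427.877 ≈ 427.9 N.
ΣF_y = 0: A_y + 427.877 − 160·sin47° − 670 − ½·0.9·312 = 0 → A_y = 499.5 N.
ΣF_x = 0: A_x + 160·cos47° = 0 → A_x = -109.1 N.

A_x = -109.1 N, A_y = 499.5 N, C_y = 427.9 N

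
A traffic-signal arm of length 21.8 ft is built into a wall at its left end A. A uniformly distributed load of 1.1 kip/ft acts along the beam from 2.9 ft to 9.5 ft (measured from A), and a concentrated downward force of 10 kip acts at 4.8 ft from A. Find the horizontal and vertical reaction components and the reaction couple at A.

Resultant of the distributed load: 1.1 × 6.6 = 7.26 kip at 6.2 ft from A.
ΣF_x = 0: A_x = 0.
ΣF_y = 0: A_y − 1.1·6.6 − 10 = 0 → A_y = 17.26 kip.
ΣM about A: M_A − (1.1·6.6)·6.2 − 10·4.8 = 0 → M_A = 93.01 kip·ft.

A_x = 0, A_y = 17.26 kip, M_A = 93.01 kip·ft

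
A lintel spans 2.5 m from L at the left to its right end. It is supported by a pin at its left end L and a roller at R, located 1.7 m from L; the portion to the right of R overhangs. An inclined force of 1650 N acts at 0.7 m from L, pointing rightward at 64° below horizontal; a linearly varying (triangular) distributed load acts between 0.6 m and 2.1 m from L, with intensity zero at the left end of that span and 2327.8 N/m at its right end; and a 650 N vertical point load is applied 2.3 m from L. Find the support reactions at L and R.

Resultant of the triangular load: ½ × 2327.8 × 1.5 = 1745.85 N, acting at 1.6 m from L (one-third of the span from the peak).
Taking moments about L: R_y·1.7 − 1650·sin64°·0.7 − (½·2327.8·1.5)·1.6 − 650·2.3 = 0 → R_y = 5326.47/1.7 = 3133.22 ≈ 3133 N.
ΣF_y = 0: L_y + 3133.22 − 1650·sin64° − ½·2327.8·1.5 − 650 = 0 → L_y = 745.6 N.
ΣF_x = 0: L_x + 1650·cos64° = 0 → L_x = -723.3 N.

L_x = -723.3 N, L_y = 745.6 N, R_y = 3133 N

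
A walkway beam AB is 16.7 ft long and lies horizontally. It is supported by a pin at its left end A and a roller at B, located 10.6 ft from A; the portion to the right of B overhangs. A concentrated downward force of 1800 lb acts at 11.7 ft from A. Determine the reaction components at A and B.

A_x = 0, A_y = -186.8 lb, B_y = 1987 lb

Taking moments about A: B_y·10.6 − 1800·11.7 = 0 → B_y = 21060/10.6 = 1986.79 ≈ 1987 lb.
ΣF_y = 0: A_y + 1986.79 − 1800 = 0 → A_y = -186.8 lb.
ΣF_x = 0: no horizontal applied forces, so A_x = 0.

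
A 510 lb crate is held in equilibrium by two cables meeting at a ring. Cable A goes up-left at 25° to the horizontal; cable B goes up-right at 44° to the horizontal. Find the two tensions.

ΣF_x = 0: −T_A·cos25° + T_B·cos44° = 0 → T_B = 1.25992·T_A.
ΣF_y = 0: T_A·sin25° + T_B·sin44° = 510.
Substitute: T_A·(0.422618 + 1.25992·0.694658) = 510 → T_A = 392.963 ≈ 393.0 lb.
Then T_B = 1.25992 × 392.963 = 495.1 lb.

T_A = 393.0 lb, T_B = 495.1 lb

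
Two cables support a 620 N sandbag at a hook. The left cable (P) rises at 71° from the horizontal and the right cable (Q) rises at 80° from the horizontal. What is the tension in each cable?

ΣF_x = 0: −T_P·cos71° + T_Q·cos80° = 0 → T_Q = 1.87487·T_P.
ΣF_y = 0: T_P·sin71° + T_Q·sin80° = 620.
Substitute: T_P·(0.945519 + 1.87487·0.984808) = 620 → T_P = 222.071 ≈ 222.1 N.
Then T_Q = 1.87487 × 222.071 = 416.4 N.

T_P = 222.1 N, T_Q = 416.4 N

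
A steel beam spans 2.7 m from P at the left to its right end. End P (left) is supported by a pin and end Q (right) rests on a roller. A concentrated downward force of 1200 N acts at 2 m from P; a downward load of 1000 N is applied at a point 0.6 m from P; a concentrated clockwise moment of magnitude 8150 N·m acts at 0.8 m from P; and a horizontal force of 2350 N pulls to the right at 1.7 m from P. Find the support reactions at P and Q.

P_x = -2350 N, P_y = -1930 N, Q_y = 4130 N

Moments about P: Q_y·2.7 − 1200·2 − 1000·0.6 − 8150 = 0 → Q_y = 11150/2.7 = 4129.63 ≈ 4130 N.
ΣF_y = 0: P_y + 4129.63 − 1200 − 1000 = 0 → P_y = -1930 N.
ΣF_x = 0: P_x + 2350 = 0 → P_x = -2350 N.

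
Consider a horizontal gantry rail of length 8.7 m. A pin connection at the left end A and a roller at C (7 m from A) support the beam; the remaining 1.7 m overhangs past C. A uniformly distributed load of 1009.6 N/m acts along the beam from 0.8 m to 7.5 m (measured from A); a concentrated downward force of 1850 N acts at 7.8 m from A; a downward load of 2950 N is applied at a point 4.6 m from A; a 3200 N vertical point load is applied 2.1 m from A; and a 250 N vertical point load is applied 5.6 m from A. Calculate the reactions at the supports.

Resultant of the distributed load: 1009.6 × 6.7 = 6764.32 N at 4.15 m from A.
ΣM about A: C_y·7 − (1009.6·6.7)·4.15 − 1850·7.8 − 2950·4.6 − 3200·2.1 − 250·5.6 = 0 → C_y = 64191.928/7 = 9170.28 ≈ 9170 N.
ΣF_y = 0: A_y + 9170.28 − 1009.6·6.7 − 1850 − 2950 − 3200 − 250 = 0 → A_y = 5844 N.
ΣF_x = 0: no horizontal applied forces, so A_x = 0.

A_x = 0, A_y = 5844 N, C_y = 9170 N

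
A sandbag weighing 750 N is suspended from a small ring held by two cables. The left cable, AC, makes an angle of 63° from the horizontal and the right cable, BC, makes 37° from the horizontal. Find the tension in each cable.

ΣF_x = 0: −T_AC·cos63° + T_BC·cos37° = 0 → T_BC = 0.568458·T_AC.
ΣF_y = 0: T_AC·sin63° + T_BC·sin37° = 750.
Substitute: T_AC·(0.891007 + 0.568458·0.601815) = 750 → T_AC = 608.216 ≈ 608.2 N.
Then T_BC = 0.568458 × 608.216 = 345.7 N.

T_AC = 608.2 N, T_BC = 345.7 N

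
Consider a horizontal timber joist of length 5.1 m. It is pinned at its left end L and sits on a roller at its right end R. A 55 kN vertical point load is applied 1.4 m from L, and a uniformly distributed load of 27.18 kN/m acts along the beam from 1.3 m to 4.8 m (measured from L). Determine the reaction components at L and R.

Resultant of the distributed load: 27.18 × 3.5 = 95.13 kN at 3.05 m from L.
Moments about L: R_y·5.1 − 55·1.4 − (27.18·3.5)·3.05 = 0 → R_y = 367.1465/5.1 = 71.9895 ≈ 71.99 kN.
ΣF_y = 0: L_y + 71.9895 − 55 − 27.18·3.5 = 0 → L_y = 78.14 kN.
ΣF_x = 0: no horizontal applied forces, so L_x = 0.

L_x = 0, L_y = 78.14 kN, R_y = 71.99 kN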